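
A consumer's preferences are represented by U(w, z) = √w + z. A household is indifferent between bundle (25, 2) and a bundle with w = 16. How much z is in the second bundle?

U(25, 2) = 7.
Set U(16, z) = 7 and solve.
With w = 16: √16 = 4, so z = 7 − 4 = 3.
Check: U(16, 3) = 7.

z = 3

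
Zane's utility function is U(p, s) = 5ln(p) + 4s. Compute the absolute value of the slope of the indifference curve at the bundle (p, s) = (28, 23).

MRS = 5/112

MU_p = 5/p, MU_s = 4.
MRS = 5/p ÷ 4.
At (28, 23): MRS = 5/112.
That is, one extra unit of p is worth 5/112 units of s at the margin.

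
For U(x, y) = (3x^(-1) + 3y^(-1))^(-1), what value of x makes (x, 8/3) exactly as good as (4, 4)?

U depends on (x, y) only through S = 3x^(-1) + 3y^(-1), so equal utility means equal S. At (4, 4): S = 1.5.
With y = 8/3: 3·(8/3)^(-1) = 1.125, so 3x^(-1) = 1.5 − 1.125 = 0.375, i.e. x^(-1) = 0.125.
Hence x = 1/0.125 = 8.
Check: U(8, 8/3) = 0.6667.

x = 8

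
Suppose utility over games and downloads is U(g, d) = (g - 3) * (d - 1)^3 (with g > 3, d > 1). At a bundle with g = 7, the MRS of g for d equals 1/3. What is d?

MU_g = (d−1)^3, MU_d = 3·(g−3)·(d−1)^2.
MRS = (1/3)·(d−1)/(g−3).
Substitute g = 7: MRS = (d − 1)/12. Setting this equal to 1/3 gives d − 1 = (1/3)·12 = 4, so d = 5.

d = 5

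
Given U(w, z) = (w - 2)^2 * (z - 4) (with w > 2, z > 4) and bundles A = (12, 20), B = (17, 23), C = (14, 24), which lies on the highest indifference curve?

Evaluate utility at each bundle:
U(A) = 1600.
U(B) = 4275.
U(C) = 2880.
Highest utility is B, so B ≻ C ≻ A.

Bundle B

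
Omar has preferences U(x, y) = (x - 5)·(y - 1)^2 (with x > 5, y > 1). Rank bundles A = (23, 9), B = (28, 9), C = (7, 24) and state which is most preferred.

Bundle B

Evaluate utility at each bundle:
U(A) = 1152.
U(B) = 1472.
U(C) = 1058.
Highest utility is B, so B ≻ A ≻ C.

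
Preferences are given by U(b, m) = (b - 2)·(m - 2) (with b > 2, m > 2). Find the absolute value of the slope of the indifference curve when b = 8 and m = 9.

MU_b = (m−2), MU_m = (b−2).
MRS = (m−2)/(b−2).
At (8, 9): MRS = 7/6.
That is, one extra unit of b is worth 7/6 units of m at the margin.

MRS = 7/6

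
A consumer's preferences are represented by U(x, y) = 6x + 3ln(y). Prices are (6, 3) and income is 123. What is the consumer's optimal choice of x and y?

x* = 20, y* = 1

MU_x = 6, MU_y = 3/y.
MRS = 6 ÷ (3/y).
Tangency: set MRS = p_x/p_y = 6/3 = 2.
MRS depends only on y: 2·y = 2 ⇒ y* = 2/2 = 1.
From the budget, 6·x = 123 − 3·1 = 120, so x* = 20.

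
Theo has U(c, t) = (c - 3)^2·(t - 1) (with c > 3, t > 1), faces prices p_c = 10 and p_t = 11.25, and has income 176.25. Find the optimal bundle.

c* = 12, t* = 5

MU_c = 2·(c−3)·(t−1), MU_t = (c−3)^2.
MRS = (2/1)·(t−1)/(c−3).
Tangency: set MRS = p_c/p_t = 10/11.25 = 8/9.
So (2/1)·(t − 1)/(c − 3) = 8/9, i.e. (t − 1) = (4/9)·(c − 3).
Rewrite the budget in excess-of-subsistence terms: 10·(c − 3) + 11.25·(t − 1) = 176.25 − 10·3 − 11.25·1 = 135.
Substituting, 15·(c − 3) = 135, so c − 3 = 9 and c* = 12.
Then t − 1 = (4/9)·9 = 4, so t* = 5.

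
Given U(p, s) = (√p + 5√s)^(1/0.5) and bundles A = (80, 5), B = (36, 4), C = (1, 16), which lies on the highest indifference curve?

Evaluate utility at each bundle:
U(A) = 405.000.
U(B) = 256.000.
U(C) = 441.000.
Highest utility is C, so C ≻ A ≻ B.

Bundle C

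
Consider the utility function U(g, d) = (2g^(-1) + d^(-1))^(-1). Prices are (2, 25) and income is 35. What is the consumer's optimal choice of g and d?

g* = 5, d* = 1

For CES with ρ = -1, MRS = (2/1)·(d/g)^2.
Tangency: set MRS = p_g/p_d = 2/25.
So (d/g)^2 = 1/25; taking the square root, d/g = 0.2, i.e. d = 0.2·g.
Substitute into the budget 2·g + 25·d = 35: 7·g = 35, so g* = 5 and d* = 0.2·5 = 1.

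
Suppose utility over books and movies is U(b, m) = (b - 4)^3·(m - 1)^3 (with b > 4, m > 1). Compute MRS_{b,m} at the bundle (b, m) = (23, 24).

MRS = 23/19

MU_b = 3·(b−4)^2·(m−1)^3, MU_m = 3·(b−4)^3·(m−1)^2.
MRS = (m−1)/(b−4).
At (23, 24): MRS = 23/19.
So at (23, 24) the consumer would give up 23/19 units of m for one more unit of b.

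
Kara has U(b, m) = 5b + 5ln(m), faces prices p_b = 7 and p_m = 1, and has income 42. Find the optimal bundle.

b* = 5, m* = 7

MU_b = 5, MU_m = 5/m.
MRS = 5 ÷ (5/m).
Tangency: set MRS = p_b/p_m = 7/1 = 7.
MRS depends only on m: m = 7 ⇒ m* = 7.
From the budget, 7·b = 42 − 1·7 = 35, so b* = 5.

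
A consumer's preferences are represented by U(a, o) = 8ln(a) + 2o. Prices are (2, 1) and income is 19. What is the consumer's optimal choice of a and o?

MU_a = 8/a, MU_o = 2.
MRS = 8/a ÷ 2.
Tangency: set MRS = p_a/p_o = 2/1 = 2.
MRS depends only on a: 4/a = 2 ⇒ a* = 4/2 = 2.
From the budget, 1·o = 19 − 2·2 = 15, so o* = 15.

a* = 2, o* = 15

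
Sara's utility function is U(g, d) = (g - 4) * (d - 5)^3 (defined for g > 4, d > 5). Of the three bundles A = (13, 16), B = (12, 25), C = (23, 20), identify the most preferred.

Bundle C

Evaluate utility at each bundle:
U(A) = 11979.
U(B) = 64000.
U(C) = 64125.
Highest utility is C, so C ≻ B ≻ A.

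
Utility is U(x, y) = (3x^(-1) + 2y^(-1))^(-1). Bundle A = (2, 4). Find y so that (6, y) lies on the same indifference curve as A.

U depends on (x, y) only through S = 3x^(-1) + 2y^(-1), so equal utility means equal S. At (2, 4): S = 2.
With x = 6: 3·6^(-1) = 0.5, so 2y^(-1) = 2 − 0.5 = 1.5, i.e. y^(-1) = 0.75.
Hence y = 1/0.75 = 4/3.
Check: U(6, 4/3) = 0.5.

y = 4/3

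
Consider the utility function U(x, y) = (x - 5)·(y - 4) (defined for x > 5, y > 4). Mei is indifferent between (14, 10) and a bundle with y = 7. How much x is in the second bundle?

U(14, 10) = 54.
Set U(x, 7) = 54 and solve.
With y = 7: (7 − 4) = 3, so (x − 5) = 54/3 = 18.
So x = 5 + 18 = 23.
Check: U(23, 7) = 54.

x = 23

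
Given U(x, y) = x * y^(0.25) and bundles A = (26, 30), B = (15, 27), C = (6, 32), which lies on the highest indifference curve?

Bundle A

Evaluate utility at each bundle:
U(A) = 60.849.
U(B) = 34.193.
U(C) = 14.270.
Highest utility is A, so A ≻ B ≻ C.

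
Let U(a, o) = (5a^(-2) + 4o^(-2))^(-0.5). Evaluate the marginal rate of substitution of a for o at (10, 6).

For CES with ρ = -2, MRS = (5/4)·(o/a)^3.
At (10, 6): MRS = 27/100.
So at (10, 6) the consumer would give up 27/100 units of o for one more unit of a.

MRS = 27/100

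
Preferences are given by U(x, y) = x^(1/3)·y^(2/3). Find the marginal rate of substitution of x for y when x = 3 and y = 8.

MU_x = 1/3·x^(-2/3)·y^(2/3) and MU_y = 2/3·x^(1/3)·y^(-1/3).
MRS = MU_x/MU_y = (0.5)·y/x.
At (3, 8): MRS = 4/3.
So at (3, 8) the consumer would give up 4/3 units of y for one more unit of x.

MRS = 4/3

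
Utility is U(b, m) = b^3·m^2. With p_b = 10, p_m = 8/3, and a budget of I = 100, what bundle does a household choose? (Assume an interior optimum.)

MU_b = 3·b^2·m^2 and MU_m = 2·b^3·m.
MRS = MU_b/MU_m = (3/2)·m/b.
Tangency: set MRS = p_b/p_m = 10/(8/3) = 3.75.
So (3/2)·m/b = 3.75, i.e. m = 2.5·b.
Substitute into the budget 10·b + (8/3)·m = 100: (50/3)·b = 100, so b* = 6.
Then m* = 2.5·6 = 15.

b* = 6, m* = 15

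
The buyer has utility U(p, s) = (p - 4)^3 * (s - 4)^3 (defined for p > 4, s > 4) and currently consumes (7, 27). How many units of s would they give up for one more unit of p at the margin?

MRS = 23/3

MU_p = 3·(p−4)^2·(s−4)^3, MU_s = 3·(p−4)^3·(s−4)^2.
MRS = (s−4)/(p−4).
At (7, 27): MRS = 23/3.
So at (7, 27) the consumer would give up 23/3 units of s for one more unit of p.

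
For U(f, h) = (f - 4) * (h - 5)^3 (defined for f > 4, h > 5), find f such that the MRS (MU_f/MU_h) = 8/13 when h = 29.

MU_f = (h−5)^3, MU_h = 3·(f−4)·(h−5)^2.
MRS = (1/3)·(h−5)/(f−4).
Substitute h = 29: MRS = 8/(f − 4). Setting this equal to 8/13 gives f − 4 = 8/(8/13) = 13, so f = 17.

f = 17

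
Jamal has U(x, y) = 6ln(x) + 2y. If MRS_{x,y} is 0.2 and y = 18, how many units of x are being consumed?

x = 15

MU_x = 6/x, MU_y = 2.
MRS = 6/x ÷ 2.
MRS depends only on x: 3/x = 0.2 ⇒ x = 3/0.2 = 15.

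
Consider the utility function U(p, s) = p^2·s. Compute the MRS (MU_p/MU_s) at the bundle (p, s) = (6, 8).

MRS = 8/3

MU_p = 2·p·s and MU_s = p^2.
MRS = MU_p/MU_s = (2/1)·s/p.
At (6, 8): MRS = 8/3.
So at (6, 8) the consumer would give up 8/3 units of s for one more unit of p.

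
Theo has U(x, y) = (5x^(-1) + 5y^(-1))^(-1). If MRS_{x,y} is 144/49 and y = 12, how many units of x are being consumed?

x = 7

For CES with ρ = -1, MRS = (y/x)^2.
Setting (12/x)^2 = 144/49 gives 12/x = 12/7 and x = 7.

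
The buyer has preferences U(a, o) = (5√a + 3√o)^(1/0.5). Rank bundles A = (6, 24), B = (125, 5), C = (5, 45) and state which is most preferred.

Bundle B

Evaluate utility at each bundle:
U(A) = 726.000.
U(B) = 3920.000.
U(C) = 980.000.
Highest utility is B, so B ≻ C ≻ A.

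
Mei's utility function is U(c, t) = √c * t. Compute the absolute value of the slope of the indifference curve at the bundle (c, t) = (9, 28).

MU_c = 0.5·c^(-0.5)·t and MU_t = √c.
MRS = MU_c/MU_t = (0.5)·t/c.
At (9, 28): MRS = 14/9.
So at (9, 28) the consumer would give up 14/9 units of t for one more unit of c.

MRS = 14/9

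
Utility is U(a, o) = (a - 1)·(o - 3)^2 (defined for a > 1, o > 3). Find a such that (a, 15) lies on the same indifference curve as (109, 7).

U(109, 7) = 1728.
Set U(a, 15) = 1728 and solve.
With o = 15: (15 − 3)^2 = 144, so (a − 1) = 1728/144 = 12.
So a = 1 + 12 = 13.
Check: U(13, 15) = 1728.

a = 13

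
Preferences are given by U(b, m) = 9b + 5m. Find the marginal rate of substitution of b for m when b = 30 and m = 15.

MRS = 1.8

MU_b = 9, MU_m = 5, so MRS = 9/5 = 1.8 at every bundle.
At (30, 15): MRS = 1.8.
So at (30, 15) the consumer would give up 1.8 units of m for one more unit of b.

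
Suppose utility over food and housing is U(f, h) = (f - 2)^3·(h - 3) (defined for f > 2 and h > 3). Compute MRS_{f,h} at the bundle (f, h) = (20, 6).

MRS = 0.5

MU_f = 3·(f−2)^2·(h−3), MU_h = (f−2)^3.
MRS = (3/1)·(h−3)/(f−2).
At (20, 6): MRS = 0.5.
That is, one extra unit of f is worth 0.5 units of h at the margin.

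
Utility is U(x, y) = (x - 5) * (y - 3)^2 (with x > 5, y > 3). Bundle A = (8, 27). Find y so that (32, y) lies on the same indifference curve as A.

y = 11

U(8, 27) = 1728.
Set U(32, y) = 1728 and solve.
With x = 32: (32 − 5) = 27, so (y − 3)^2 = 1728/27 = 64.
Taking the square root (with y > 3): y − 3 = 8, so y = 11.
Check: U(32, 11) = 1728.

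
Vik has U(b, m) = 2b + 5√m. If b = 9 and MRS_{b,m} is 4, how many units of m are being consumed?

m = 25

MU_b = 2, MU_m = 5/(2√m).
MRS = 2 ÷ (5/(2√m)).
MRS depends only on m: 0.8·√m = 4 ⇒ √m = 4/0.8 = 5 ⇒ m = 25.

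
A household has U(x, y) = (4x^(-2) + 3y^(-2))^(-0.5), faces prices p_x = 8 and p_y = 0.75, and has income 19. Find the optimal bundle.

For CES with ρ = -2, MRS = (4/3)·(y/x)^3.
Tangency: set MRS = p_x/p_y = 8/0.75 = 32/3.
So (y/x)^3 = 8; taking the cube root, y/x = 2, i.e. y = 2·x.
Substitute into the budget 8·x + 0.75·y = 19: 9.5·x = 19, so x* = 2 and y* = 2·2 = 4.

x* = 2, y* = 4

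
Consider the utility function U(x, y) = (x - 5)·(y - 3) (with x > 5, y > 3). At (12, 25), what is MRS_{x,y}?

MRS = 22/7

MU_x = (y−3), MU_y = (x−5).
MRS = (y−3)/(x−5).
At (12, 25): MRS = 22/7.
That is, one extra unit of x is worth 22/7 units of y at the margin.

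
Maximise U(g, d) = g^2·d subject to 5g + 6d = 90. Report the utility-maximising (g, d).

MU_g = 2·g·d and MU_d = g^2.
MRS = MU_g/MU_d = (2/1)·d/g.
Tangency: set MRS = p_g/p_d = 5/6.
So (2/1)·d/g = 5/6, i.e. d = (5/12)·g.
Substitute into the budget 5·g + 6·d = 90: 7.5·g = 90, so g* = 12.
Then d* = (5/12)·12 = 5.

g* = 12, d* = 5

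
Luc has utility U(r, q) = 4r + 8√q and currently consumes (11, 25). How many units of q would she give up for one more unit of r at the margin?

MU_r = 4, MU_q = 8/(2√q).
MRS = 4 ÷ (8/(2√q)).
At (11, 25): MRS = 5.
So at (11, 25) the consumer would give up 5 units of q for one more unit of r.

MRS = 5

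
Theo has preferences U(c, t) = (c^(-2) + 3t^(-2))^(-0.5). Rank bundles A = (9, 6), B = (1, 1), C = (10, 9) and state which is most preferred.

Bundle C

Evaluate utility at each bundle:
U(A) = 3.233.
U(B) = 0.500.
U(C) = 4.611.
Highest utility is C, so C ≻ A ≻ B.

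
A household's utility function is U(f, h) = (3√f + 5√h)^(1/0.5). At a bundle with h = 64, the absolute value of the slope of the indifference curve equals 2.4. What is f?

f = 4

For CES with ρ = 0.5, MRS = (3/5)·√(h/f).
Setting (3/5)·√(64/f) = 2.4 gives √(64/f) = 4, so 64/f = 16 and f = 4.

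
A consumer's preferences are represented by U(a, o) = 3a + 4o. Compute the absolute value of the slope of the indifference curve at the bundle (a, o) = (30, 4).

MRS = 0.75

MU_a = 3, MU_o = 4, so MRS = 3/4 = 0.75 at every bundle.
At (30, 4): MRS = 0.75.
The indifference curve has slope −0.75 at this bundle.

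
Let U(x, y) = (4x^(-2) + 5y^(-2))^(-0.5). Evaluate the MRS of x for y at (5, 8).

MRS = 2048/625

For CES with ρ = -2, MRS = (4/5)·(y/x)^3.
At (5, 8): MRS = 2048/625.
The indifference curve has slope −2048/625 at this bundle.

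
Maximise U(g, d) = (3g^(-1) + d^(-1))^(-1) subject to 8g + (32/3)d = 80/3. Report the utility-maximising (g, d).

For CES with ρ = -1, MRS = (3/1)·(d/g)^2.
Tangency: set MRS = p_g/p_d = 8/(32/3) = 0.75.
So (d/g)^2 = 0.25; taking the square root, d/g = 0.5, i.e. d = 0.5·g.
Substitute into the budget 8·g + (32/3)·d = 80/3: (40/3)·g = 80/3, so g* = 2 and d* = 0.5·2 = 1.

g* = 2, d* = 1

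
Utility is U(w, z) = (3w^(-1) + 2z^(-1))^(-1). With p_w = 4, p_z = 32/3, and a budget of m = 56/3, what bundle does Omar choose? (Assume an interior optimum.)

For CES with ρ = -1, MRS = (3/2)·(z/w)^2.
Tangency: set MRS = p_w/p_z = 4/(32/3) = 0.375.
So (z/w)^2 = 0.25; taking the square root, z/w = 0.5, i.e. z = 0.5·w.
Substitute into the budget 4·w + (32/3)·z = 56/3: (28/3)·w = 56/3, so w* = 2 and z* = 0.5·2 = 1.

w* = 2, z* = 1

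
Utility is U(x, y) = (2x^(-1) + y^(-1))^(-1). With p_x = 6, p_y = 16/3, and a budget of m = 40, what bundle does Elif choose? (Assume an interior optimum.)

x* = 4, y* = 3

For CES with ρ = -1, MRS = (2/1)·(y/x)^2.
Tangency: set MRS = p_x/p_y = 6/(16/3) = 1.125.
So (y/x)^2 = 9/16; taking the square root, y/x = 0.75, i.e. y = 0.75·x.
Substitute into the budget 6·x + (16/3)·y = 40: 10·x = 40, so x* = 4 and y* = 0.75·4 = 3.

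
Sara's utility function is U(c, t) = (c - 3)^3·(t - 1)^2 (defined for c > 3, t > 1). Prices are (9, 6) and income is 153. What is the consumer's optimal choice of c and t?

c* = 11, t* = 9

MU_c = 3·(c−3)^2·(t−1)^2, MU_t = 2·(c−3)^3·(t−1).
MRS = (3/2)·(t−1)/(c−3).
Tangency: set MRS = p_c/p_t = 9/6 = 1.5.
So (3/2)·(t − 1)/(c − 3) = 1.5, i.e. (t − 1) = (c − 3).
Rewrite the budget in excess-of-subsistence terms: 9·(c − 3) + 6·(t − 1) = 153 − 9·3 − 6·1 = 120.
Substituting, 15·(c − 3) = 120, so c − 3 = 8 and c* = 11.
Then t − 1 = 8, so t* = 9.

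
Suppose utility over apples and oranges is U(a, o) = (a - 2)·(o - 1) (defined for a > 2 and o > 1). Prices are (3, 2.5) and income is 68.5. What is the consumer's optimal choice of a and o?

a* = 12, o* = 13

MU_a = (o−1), MU_o = (a−2).
MRS = (o−1)/(a−2).
Tangency: set MRS = p_a/p_o = 3/2.5 = 1.2.
So (o − 1)/(a − 2) = 1.2, i.e. (o − 1) = 1.2·(a − 2).
Rewrite the budget in excess-of-subsistence terms: 3·(a − 2) + 2.5·(o − 1) = 68.5 − 3·2 − 2.5·1 = 60.
Substituting, 6·(a − 2) = 60, so a − 2 = 10 and a* = 12.
Then o − 1 = 1.2·10 = 12, so o* = 13.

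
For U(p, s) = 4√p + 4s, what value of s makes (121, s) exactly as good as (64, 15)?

U(64, 15) = 92.
Set U(121, s) = 92 and solve.
With p = 121: √121 = 11, so 4s = 92 − 4·11 = 48 and s = 12.
Check: U(121, 12) = 92.

s = 12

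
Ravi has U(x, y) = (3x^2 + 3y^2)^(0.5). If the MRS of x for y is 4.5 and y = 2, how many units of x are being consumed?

For CES with ρ = 2, MRS = (y/x)^(-1).
Setting (2/x)^(-1) = 4.5 gives 2/x = 2/9 and x = 9.

x = 9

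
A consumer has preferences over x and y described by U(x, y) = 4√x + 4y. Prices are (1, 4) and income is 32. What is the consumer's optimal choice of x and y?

x* = 4, y* = 7

MU_x = 4/(2√x), MU_y = 4.
MRS = 4/(2√x) ÷ 4.
Tangency: set MRS = p_x/p_y = 1/4 = 0.25.
MRS depends only on x: 0.5/√x = 0.25 ⇒ √x = 0.5/0.25 = 2 ⇒ x* = 4.
From the budget, 4·y = 32 − 1·4 = 28, so y* = 7.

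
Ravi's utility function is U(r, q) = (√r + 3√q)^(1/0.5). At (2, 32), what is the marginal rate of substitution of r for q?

For CES with ρ = 0.5, MRS = (1/3)·√(q/r).
At (2, 32): MRS = 4/3.
So at (2, 32) the consumer would give up 4/3 units of q for one more unit of r.

MRS = 4/3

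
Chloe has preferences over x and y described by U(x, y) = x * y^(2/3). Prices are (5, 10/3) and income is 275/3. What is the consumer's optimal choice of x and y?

x* = 11, y* = 11

MU_x = y^(2/3) and MU_y = 2/3·x·y^(-1/3).
MRS = MU_x/MU_y = (1.5)·y/x.
Tangency: set MRS = p_x/p_y = 5/(10/3) = 1.5.
So (1.5)·y/x = 1.5, i.e. y = x.
Substitute into the budget 5·x + (10/3)·y = 275/3: (25/3)·x = 275/3, so x* = 11.
Then y* = 11.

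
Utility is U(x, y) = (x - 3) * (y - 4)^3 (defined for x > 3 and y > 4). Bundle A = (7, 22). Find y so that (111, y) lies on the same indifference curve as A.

y = 10

U(7, 22) = 23328.
Set U(111, y) = 23328 and solve.
With x = 111: (111 − 3) = 108, so (y − 4)^3 = 23328/108 = 216.
Taking the cube root (with y > 4): y − 4 = 6, so y = 10.
Check: U(111, 10) = 23328.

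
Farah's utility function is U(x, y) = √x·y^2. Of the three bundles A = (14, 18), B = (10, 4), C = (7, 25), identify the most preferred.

Evaluate utility at each bundle:
U(A) = 1212.297.
U(B) = 50.596.
U(C) = 1653.595.
Highest utility is C, so C ≻ A ≻ B.

Bundle C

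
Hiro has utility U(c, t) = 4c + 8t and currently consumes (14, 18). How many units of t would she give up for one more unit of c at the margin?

MRS = 0.5

MU_c = 4, MU_t = 8, so MRS = 4/8 = 0.5 at every bundle.
At (14, 18): MRS = 0.5.
That is, one extra unit of c is worth 0.5 units of t at the margin.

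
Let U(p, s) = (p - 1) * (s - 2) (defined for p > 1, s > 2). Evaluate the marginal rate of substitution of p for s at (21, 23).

MRS = 1.05

MU_p = (s−2), MU_s = (p−1).
MRS = (s−2)/(p−1).
At (21, 23): MRS = 1.05.
That is, one extra unit of p is worth 1.05 units of s at the margin.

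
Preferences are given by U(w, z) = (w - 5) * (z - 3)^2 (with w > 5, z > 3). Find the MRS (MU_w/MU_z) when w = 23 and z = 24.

MRS = 7/12

MU_w = (z−3)^2, MU_z = 2·(w−5)·(z−3).
MRS = (1/2)·(z−3)/(w−5).
At (23, 24): MRS = 7/12.
That is, one extra unit of w is worth 7/12 units of z at the margin.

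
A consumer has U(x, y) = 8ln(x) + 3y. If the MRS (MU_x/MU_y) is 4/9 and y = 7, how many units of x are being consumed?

MU_x = 8/x, MU_y = 3.
MRS = 8/x ÷ 3.
MRS depends only on x: (8/3)/x = 4/9 ⇒ x = (8/3)/(4/9) = 6.

x = 6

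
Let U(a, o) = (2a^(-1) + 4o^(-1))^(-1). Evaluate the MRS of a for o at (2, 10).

MRS = 12.5

For CES with ρ = -1, MRS = (2/4)·(o/a)^2.
At (2, 10): MRS = 12.5.
That is, one extra unit of a is worth 12.5 units of o at the margin.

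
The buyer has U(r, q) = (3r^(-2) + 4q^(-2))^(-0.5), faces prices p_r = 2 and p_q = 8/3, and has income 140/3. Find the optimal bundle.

For CES with ρ = -2, MRS = (3/4)·(q/r)^3.
Tangency: set MRS = p_r/p_q = 2/(8/3) = 0.75.
So (q/r)^3 = 1; taking the cube root, q/r = 1, i.e. q = r.
Substitute into the budget 2·r + (8/3)·q = 140/3: (14/3)·r = 140/3, so r* = 10 and q* = 10.

r* = 10, q* = 10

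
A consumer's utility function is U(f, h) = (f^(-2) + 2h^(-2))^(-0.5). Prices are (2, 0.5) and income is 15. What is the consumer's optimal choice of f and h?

For CES with ρ = -2, MRS = (1/2)·(h/f)^3.
Tangency: set MRS = p_f/p_h = 2/0.5 = 4.
So (h/f)^3 = 8; taking the cube root, h/f = 2, i.e. h = 2·f.
Substitute into the budget 2·f + 0.5·h = 15: 3·f = 15, so f* = 5 and h* = 2·5 = 10.

f* = 5, h* = 10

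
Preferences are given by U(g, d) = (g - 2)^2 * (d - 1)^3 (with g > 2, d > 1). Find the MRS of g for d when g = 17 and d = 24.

MU_g = 2·(g−2)·(d−1)^3, MU_d = 3·(g−2)^2·(d−1)^2.
MRS = (2/3)·(d−1)/(g−2).
At (17, 24): MRS = 46/45.
So at (17, 24) the consumer would give up 46/45 units of d for one more unit of g.

MRS = 46/45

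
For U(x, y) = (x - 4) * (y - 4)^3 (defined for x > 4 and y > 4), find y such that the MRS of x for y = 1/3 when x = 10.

MU_x = (y−4)^3, MU_y = 3·(x−4)·(y−4)^2.
MRS = (1/3)·(y−4)/(x−4).
Substitute x = 10: MRS = (y − 4)/18. Setting this equal to 1/3 gives y − 4 = (1/3)·18 = 6, so y = 10.

y = 10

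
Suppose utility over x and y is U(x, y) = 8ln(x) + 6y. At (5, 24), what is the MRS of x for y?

MU_x = 8/x, MU_y = 6.
MRS = 8/x ÷ 6.
At (5, 24): MRS = 4/15.
So at (5, 24) the consumer would give up 4/15 units of y for one more unit of x.

MRS = 4/15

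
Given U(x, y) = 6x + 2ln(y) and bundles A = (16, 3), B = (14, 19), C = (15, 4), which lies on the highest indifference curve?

Bundle A

Evaluate utility at each bundle:
U(A) = 98.197.
U(B) = 89.889.
U(C) = 92.773.
Highest utility is A, so A ≻ C ≻ B.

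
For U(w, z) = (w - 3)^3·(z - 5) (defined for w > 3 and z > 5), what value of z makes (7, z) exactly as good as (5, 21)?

z = 7

U(5, 21) = 128.
Set U(7, z) = 128 and solve.
With w = 7: (7 − 3)^3 = 64, so (z − 5) = 128/64 = 2.
So z = 5 + 2 = 7.
Check: U(7, 7) = 128.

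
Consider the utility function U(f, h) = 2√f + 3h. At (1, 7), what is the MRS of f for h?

MU_f = 2/(2√f), MU_h = 3.
MRS = 2/(2√f) ÷ 3.
At (1, 7): MRS = 1/3.
The indifference curve has slope −1/3 at this bundle.

MRS = 1/3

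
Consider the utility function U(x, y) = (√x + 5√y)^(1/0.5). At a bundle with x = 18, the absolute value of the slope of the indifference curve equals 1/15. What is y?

For CES with ρ = 0.5, MRS = (1/5)·√(y/x).
Setting (1/5)·√(y/18) = 1/15 gives √(y/18) = 1/3, so y/18 = 1/9 and y = 2.

y = 2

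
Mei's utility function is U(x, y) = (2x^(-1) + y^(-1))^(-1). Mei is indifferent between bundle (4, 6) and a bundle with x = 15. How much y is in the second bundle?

U depends on (x, y) only through S = 2x^(-1) + y^(-1), so equal utility means equal S. At (4, 6): S = 2/3.
With x = 15: 2·15^(-1) = 2/15, so y^(-1) = 2/3 − 2/15 = 8/15.
Hence y = 1/(8/15) = 1.875.
Check: U(15, 1.875) = 1.5.

y = 1.875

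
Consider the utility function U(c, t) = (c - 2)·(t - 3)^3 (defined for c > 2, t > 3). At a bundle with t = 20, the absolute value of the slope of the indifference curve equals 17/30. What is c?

c = 12

MU_c = (t−3)^3, MU_t = 3·(c−2)·(t−3)^2.
MRS = (1/3)·(t−3)/(c−2).
Substitute t = 20: MRS = (17/3)/(c − 2). Setting this equal to 17/30 gives c − 2 = (17/3)/(17/30) = 10, so c = 12.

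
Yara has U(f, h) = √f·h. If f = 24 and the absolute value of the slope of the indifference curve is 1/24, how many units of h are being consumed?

h = 2

MU_f = 0.5·f^(-0.5)·h and MU_h = √f.
MRS = MU_f/MU_h = (0.5)·h/f.
Substitute f = 24: MRS = h/48. Setting h/48 = 1/24 gives h = (1/24)·48 = 2.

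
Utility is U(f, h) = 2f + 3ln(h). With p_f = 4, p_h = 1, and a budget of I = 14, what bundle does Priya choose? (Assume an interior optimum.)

f* = 2, h* = 6

MU_f = 2, MU_h = 3/h.
MRS = 2 ÷ (3/h).
Tangency: set MRS = p_f/p_h = 4/1 = 4.
MRS depends only on h: (2/3)·h = 4 ⇒ h* = 4/(2/3) = 6.
From the budget, 4·f = 14 − 1·6 = 8, so f* = 2.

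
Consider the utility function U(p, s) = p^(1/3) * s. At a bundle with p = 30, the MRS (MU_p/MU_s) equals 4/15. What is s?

s = 24

MU_p = 1/3·p^(-2/3)·s and MU_s = p^(1/3).
MRS = MU_p/MU_s = (1/3)·s/p.
Substitute p = 30: MRS = s/90. Setting s/90 = 4/15 gives s = (4/15)·90 = 24.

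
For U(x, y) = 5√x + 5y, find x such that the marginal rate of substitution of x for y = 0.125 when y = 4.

x = 16

MU_x = 5/(2√x), MU_y = 5.
MRS = 5/(2√x) ÷ 5.
MRS depends only on x: 0.5/√x = 0.125 ⇒ √x = 0.5/0.125 = 4 ⇒ x = 16.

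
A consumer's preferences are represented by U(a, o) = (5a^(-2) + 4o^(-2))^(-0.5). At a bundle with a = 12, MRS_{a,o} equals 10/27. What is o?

o = 8

For CES with ρ = -2, MRS = (5/4)·(o/a)^3.
Setting (5/4)·(o/12)^3 = 10/27 gives (o/12)^3 = 8/27, so o/12 = 2/3 and o = 8.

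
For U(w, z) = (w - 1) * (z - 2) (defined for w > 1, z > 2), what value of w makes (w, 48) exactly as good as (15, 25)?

w = 8

U(15, 25) = 322.
Set U(w, 48) = 322 and solve.
With z = 48: (48 − 2) = 46, so (w − 1) = 322/46 = 7.
So w = 1 + 7 = 8.
Check: U(8, 48) = 322.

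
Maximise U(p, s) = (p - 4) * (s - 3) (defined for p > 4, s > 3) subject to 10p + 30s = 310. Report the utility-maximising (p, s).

p* = 13, s* = 6

MU_p = (s−3), MU_s = (p−4).
MRS = (s−3)/(p−4).
Tangency: set MRS = p_p/p_s = 10/30 = 1/3.
So (s − 3)/(p − 4) = 1/3, i.e. (s − 3) = (1/3)·(p − 4).
Rewrite the budget in excess-of-subsistence terms: 10·(p − 4) + 30·(s − 3) = 310 − 10·4 − 30·3 = 180.
Substituting, 20·(p − 4) = 180, so p − 4 = 9 and p* = 13.
Then s − 3 = (1/3)·9 = 3, so s* = 6.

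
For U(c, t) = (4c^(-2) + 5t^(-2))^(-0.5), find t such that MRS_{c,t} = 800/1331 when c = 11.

For CES with ρ = -2, MRS = (4/5)·(t/c)^3.
Setting (4/5)·(t/11)^3 = 800/1331 gives (t/11)^3 = 1000/1331, so t/11 = 10/11 and t = 10.

t = 10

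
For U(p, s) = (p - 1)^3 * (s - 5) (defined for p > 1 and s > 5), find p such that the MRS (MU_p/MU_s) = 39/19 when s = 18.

p = 20

MU_p = 3·(p−1)^2·(s−5), MU_s = (p−1)^3.
MRS = (3/1)·(s−5)/(p−1).
Substitute s = 18: MRS = 39/(p − 1). Setting this equal to 39/19 gives p − 1 = 39/(39/19) = 19, so p = 20.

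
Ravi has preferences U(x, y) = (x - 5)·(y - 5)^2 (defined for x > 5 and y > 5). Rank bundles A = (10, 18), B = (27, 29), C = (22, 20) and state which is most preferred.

Evaluate utility at each bundle:
U(A) = 845.
U(B) = 12672.
U(C) = 3825.
Highest utility is B, so B ≻ C ≻ A.

Bundle B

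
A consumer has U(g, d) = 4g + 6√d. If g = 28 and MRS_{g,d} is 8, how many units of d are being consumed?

MU_g = 4, MU_d = 6/(2√d).
MRS = 4 ÷ (6/(2√d)).
MRS depends only on d: (4/3)·√d = 8 ⇒ √d = 8/(4/3) = 6 ⇒ d = 36.

d = 36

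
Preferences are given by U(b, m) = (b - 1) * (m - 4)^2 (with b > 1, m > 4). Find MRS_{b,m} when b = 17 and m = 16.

MRS = 0.375

MU_b = (m−4)^2, MU_m = 2·(b−1)·(m−4).
MRS = (1/2)·(m−4)/(b−1).
At (17, 16): MRS = 0.375.
So at (17, 16) the consumer would give up 0.375 units of m for one more unit of b.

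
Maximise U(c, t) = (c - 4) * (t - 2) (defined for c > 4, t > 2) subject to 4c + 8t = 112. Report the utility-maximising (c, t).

MU_c = (t−2), MU_t = (c−4).
MRS = (t−2)/(c−4).
Tangency: set MRS = p_c/p_t = 4/8 = 0.5.
So (t − 2)/(c − 4) = 0.5, i.e. (t − 2) = 0.5·(c − 4).
Rewrite the budget in excess-of-subsistence terms: 4·(c − 4) + 8·(t − 2) = 112 − 4·4 − 8·2 = 80.
Substituting, 8·(c − 4) = 80, so c − 4 = 10 and c* = 14.
Then t − 2 = 0.5·10 = 5, so t* = 7.

c* = 14, t* = 7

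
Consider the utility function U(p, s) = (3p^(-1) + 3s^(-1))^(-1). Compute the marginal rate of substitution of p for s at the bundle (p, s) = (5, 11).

For CES with ρ = -1, MRS = (s/p)^2.
At (5, 11): MRS = 121/25.
So at (5, 11) the consumer would give up 121/25 units of s for one more unit of p.

MRS = 121/25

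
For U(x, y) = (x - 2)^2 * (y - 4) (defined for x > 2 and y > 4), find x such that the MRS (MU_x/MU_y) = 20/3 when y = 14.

MU_x = 2·(x−2)·(y−4), MU_y = (x−2)^2.
MRS = (2/1)·(y−4)/(x−2).
Substitute y = 14: MRS = 20/(x − 2). Setting this equal to 20/3 gives x − 2 = 20/(20/3) = 3, so x = 5.

x = 5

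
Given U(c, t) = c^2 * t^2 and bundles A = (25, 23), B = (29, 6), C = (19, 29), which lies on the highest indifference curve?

Bundle A

Evaluate utility at each bundle:
U(A) = 330625.
U(B) = 30276.
U(C) = 303601.
Highest utility is A, so A ≻ C ≻ B.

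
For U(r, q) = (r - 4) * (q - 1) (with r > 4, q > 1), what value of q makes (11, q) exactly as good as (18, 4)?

U(18, 4) = 42.
Set U(11, q) = 42 and solve.
With r = 11: (11 − 4) = 7, so (q − 1) = 42/7 = 6.
So q = 1 + 6 = 7.
Check: U(11, 7) = 42.

q = 7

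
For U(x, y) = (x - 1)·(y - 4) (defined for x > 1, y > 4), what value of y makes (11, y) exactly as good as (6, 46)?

y = 25

U(6, 46) = 210.
Set U(11, y) = 210 and solve.
With x = 11: (11 − 1) = 10, so (y − 4) = 210/10 = 21.
So y = 4 + 21 = 25.
Check: U(11, 25) = 210.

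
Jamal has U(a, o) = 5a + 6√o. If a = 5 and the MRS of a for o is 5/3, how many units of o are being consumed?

o = 1

MU_a = 5, MU_o = 6/(2√o).
MRS = 5 ÷ (6/(2√o)).
MRS depends only on o: (5/3)·√o = 5/3 ⇒ √o = (5/3)/(5/3) = 1 ⇒ o = 1.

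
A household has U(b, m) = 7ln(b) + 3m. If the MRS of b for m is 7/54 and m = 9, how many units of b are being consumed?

b = 18

MU_b = 7/b, MU_m = 3.
MRS = 7/b ÷ 3.
MRS depends only on b: (7/3)/b = 7/54 ⇒ b = (7/3)/(7/54) = 18.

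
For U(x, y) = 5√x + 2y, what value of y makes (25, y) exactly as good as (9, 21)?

U(9, 21) = 57.
Set U(25, y) = 57 and solve.
With x = 25: √25 = 5, so 2y = 57 − 5·5 = 32 and y = 16.
Check: U(25, 16) = 57.

y = 16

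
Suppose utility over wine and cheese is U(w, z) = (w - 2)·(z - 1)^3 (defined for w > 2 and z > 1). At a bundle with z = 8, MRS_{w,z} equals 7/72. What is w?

MU_w = (z−1)^3, MU_z = 3·(w−2)·(z−1)^2.
MRS = (1/3)·(z−1)/(w−2).
Substitute z = 8: MRS = (7/3)/(w − 2). Setting this equal to 7/72 gives w − 2 = (7/3)/(7/72) = 24, so w = 26.

w = 26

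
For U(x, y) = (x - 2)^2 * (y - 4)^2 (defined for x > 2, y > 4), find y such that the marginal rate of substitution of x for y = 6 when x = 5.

MU_x = 2·(x−2)·(y−4)^2, MU_y = 2·(x−2)^2·(y−4).
MRS = (y−4)/(x−2).
Substitute x = 5: MRS = (y − 4)/3. Setting this equal to 6 gives y − 4 = 6·3 = 18, so y = 22.

y = 22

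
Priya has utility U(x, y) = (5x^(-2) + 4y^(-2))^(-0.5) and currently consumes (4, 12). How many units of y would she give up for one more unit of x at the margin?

MRS = 33.75

For CES with ρ = -2, MRS = (5/4)·(y/x)^3.
At (4, 12): MRS = 33.75.
The indifference curve has slope −33.75 at this bundle.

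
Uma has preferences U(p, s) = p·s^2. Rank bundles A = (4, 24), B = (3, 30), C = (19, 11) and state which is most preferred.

Bundle B

Evaluate utility at each bundle:
U(A) = 2304.
U(B) = 2700.
U(C) = 2299.
Highest utility is B, so B ≻ A ≻ C.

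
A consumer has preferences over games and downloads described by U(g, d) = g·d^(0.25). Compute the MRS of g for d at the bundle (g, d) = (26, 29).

MRS = 58/13

MU_g = d^(0.25) and MU_d = 0.25·g·d^(-0.75).
MRS = MU_g/MU_d = (4)·d/g.
At (26, 29): MRS = 58/13.
So at (26, 29) the consumer would give up 58/13 units of d for one more unit of g.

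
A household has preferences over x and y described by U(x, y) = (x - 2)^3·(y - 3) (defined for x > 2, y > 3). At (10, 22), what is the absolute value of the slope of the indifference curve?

MRS = 7.125

MU_x = 3·(x−2)^2·(y−3), MU_y = (x−2)^3.
MRS = (3/1)·(y−3)/(x−2).
At (10, 22): MRS = 7.125.
That is, one extra unit of x is worth 7.125 units of y at the margin.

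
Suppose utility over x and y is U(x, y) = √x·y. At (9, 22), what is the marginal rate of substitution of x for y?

MU_x = 0.5·x^(-0.5)·y and MU_y = √x.
MRS = MU_x/MU_y = (0.5)·y/x.
At (9, 22): MRS = 11/9.
The indifference curve has slope −11/9 at this bundle.

MRS = 11/9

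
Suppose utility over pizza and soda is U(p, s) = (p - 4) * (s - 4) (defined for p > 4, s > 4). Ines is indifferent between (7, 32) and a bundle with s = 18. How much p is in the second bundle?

p = 10

U(7, 32) = 84.
Set U(p, 18) = 84 and solve.
With s = 18: (18 − 4) = 14, so (p − 4) = 84/14 = 6.
So p = 4 + 6 = 10.
Check: U(10, 18) = 84.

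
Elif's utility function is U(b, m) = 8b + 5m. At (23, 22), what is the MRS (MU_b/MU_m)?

MRS = 1.6

MU_b = 8, MU_m = 5, so MRS = 8/5 = 1.6 at every bundle.
At (23, 22): MRS = 1.6.
The indifference curve has slope −1.6 at this bundle.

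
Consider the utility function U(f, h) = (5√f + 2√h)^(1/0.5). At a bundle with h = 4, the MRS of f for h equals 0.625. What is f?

f = 64

For CES with ρ = 0.5, MRS = (5/2)·√(h/f).
Setting (5/2)·√(4/f) = 0.625 gives √(4/f) = 0.25, so 4/f = 1/16 and f = 64.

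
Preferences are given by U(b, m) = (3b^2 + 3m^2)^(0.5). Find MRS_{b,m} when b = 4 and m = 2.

For CES with ρ = 2, MRS = (m/b)^(-1).
At (4, 2): MRS = 2.
So at (4, 2) the consumer would give up 2 units of m for one more unit of b.

MRS = 2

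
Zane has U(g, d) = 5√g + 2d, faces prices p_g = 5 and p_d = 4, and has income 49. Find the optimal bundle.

MU_g = 5/(2√g), MU_d = 2.
MRS = 5/(2√g) ÷ 2.
Tangency: set MRS = p_g/p_d = 5/4 = 1.25.
MRS depends only on g: 1.25/√g = 1.25 ⇒ √g = 1.25/1.25 = 1 ⇒ g* = 1.
From the budget, 4·d = 49 − 5·1 = 44, so d* = 11.

g* = 1, d* = 11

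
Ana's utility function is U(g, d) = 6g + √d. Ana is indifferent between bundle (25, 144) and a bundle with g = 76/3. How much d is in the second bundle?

d = 100

U(25, 144) = 162.
Set U(76/3, d) = 162 and solve.
With g = 76/3: √d = 162 − 6·76/3 = 10, so √d = 10 and d = 100.
Check: U(76/3, 100) = 162.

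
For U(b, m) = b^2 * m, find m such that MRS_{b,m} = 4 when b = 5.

m = 10

MU_b = 2·b·m and MU_m = b^2.
MRS = MU_b/MU_m = (2/1)·m/b.
Substitute b = 5: MRS = m/2.5. Setting m/2.5 = 4 gives m = 4·2.5 = 10.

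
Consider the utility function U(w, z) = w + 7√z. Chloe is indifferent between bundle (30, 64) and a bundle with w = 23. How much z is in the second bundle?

U(30, 64) = 86.
Set U(23, z) = 86 and solve.
With w = 23: 7√z = 86 − 23 = 63, so √z = 9 and z = 81.
Check: U(23, 81) = 86.

z = 81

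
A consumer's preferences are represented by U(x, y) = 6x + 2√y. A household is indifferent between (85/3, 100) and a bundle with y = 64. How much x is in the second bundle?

U(85/3, 100) = 190.
Set U(x, 64) = 190 and solve.
With y = 64: √64 = 8, so 6x = 190 − 2·8 = 174 and x = 29.
Check: U(29, 64) = 190.

x = 29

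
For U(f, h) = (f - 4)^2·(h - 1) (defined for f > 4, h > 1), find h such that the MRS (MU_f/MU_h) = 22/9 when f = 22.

h = 23

MU_f = 2·(f−4)·(h−1), MU_h = (f−4)^2.
MRS = (2/1)·(h−1)/(f−4).
Substitute f = 22: MRS = (h − 1)/9. Setting this equal to 22/9 gives h − 1 = (22/9)·9 = 22, so h = 23.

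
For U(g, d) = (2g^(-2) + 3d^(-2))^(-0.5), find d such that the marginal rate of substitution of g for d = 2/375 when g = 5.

For CES with ρ = -2, MRS = (2/3)·(d/g)^3.
Setting (2/3)·(d/5)^3 = 2/375 gives (d/5)^3 = 1/125, so d/5 = 0.2 and d = 1.

d = 1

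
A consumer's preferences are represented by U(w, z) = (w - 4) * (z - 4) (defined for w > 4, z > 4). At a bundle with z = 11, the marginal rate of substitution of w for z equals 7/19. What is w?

MU_w = (z−4), MU_z = (w−4).
MRS = (z−4)/(w−4).
Substitute z = 11: MRS = 7/(w − 4). Setting this equal to 7/19 gives w − 4 = 7/(7/19) = 19, so w = 23.

w = 23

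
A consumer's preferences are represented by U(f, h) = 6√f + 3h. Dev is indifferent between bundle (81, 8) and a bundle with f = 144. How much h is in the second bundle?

U(81, 8) = 78.
Set U(144, h) = 78 and solve.
With f = 144: √144 = 12, so 3h = 78 − 6·12 = 6 and h = 2.
Check: U(144, 2) = 78.

h = 2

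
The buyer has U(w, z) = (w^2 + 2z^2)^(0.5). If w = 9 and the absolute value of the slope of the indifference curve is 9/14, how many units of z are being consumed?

z = 7

For CES with ρ = 2, MRS = (1/2)·(z/w)^(-1).
Setting (1/2)·(z/9)^(-1) = 9/14 gives (z/9)^(-1) = 9/7, so z/9 = 7/9 and z = 7.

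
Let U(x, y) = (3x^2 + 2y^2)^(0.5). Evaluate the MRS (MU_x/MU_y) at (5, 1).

For CES with ρ = 2, MRS = (3/2)·(y/x)^(-1).
At (5, 1): MRS = 7.5.
The indifference curve has slope −7.5 at this bundle.

MRS = 7.5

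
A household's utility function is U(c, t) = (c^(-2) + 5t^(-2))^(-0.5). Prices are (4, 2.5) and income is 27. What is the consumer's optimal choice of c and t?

For CES with ρ = -2, MRS = (1/5)·(t/c)^3.
Tangency: set MRS = p_c/p_t = 4/2.5 = 1.6.
So (t/c)^3 = 8; taking the cube root, t/c = 2, i.e. t = 2·c.
Substitute into the budget 4·c + 2.5·t = 27: 9·c = 27, so c* = 3 and t* = 2·3 = 6.

c* = 3, t* = 6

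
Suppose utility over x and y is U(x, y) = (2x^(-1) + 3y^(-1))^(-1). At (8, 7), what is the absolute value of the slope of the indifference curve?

For CES with ρ = -1, MRS = (2/3)·(y/x)^2.
At (8, 7): MRS = 49/96.
The indifference curve has slope −49/96 at this bundle.

MRS = 49/96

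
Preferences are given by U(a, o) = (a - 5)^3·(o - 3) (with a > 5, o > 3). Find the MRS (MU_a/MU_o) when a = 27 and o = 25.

MRS = 3

MU_a = 3·(a−5)^2·(o−3), MU_o = (a−5)^3.
MRS = (3/1)·(o−3)/(a−5).
At (27, 25): MRS = 3.
So at (27, 25) the consumer would give up 3 units of o for one more unit of a.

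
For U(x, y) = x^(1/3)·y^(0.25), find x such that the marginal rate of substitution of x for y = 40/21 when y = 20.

x = 14

MU_x = 1/3·x^(-2/3)·y^(0.25) and MU_y = 0.25·x^(1/3)·y^(-0.75).
MRS = MU_x/MU_y = (4/3)·y/x.
Substitute y = 20: MRS = (80/3)/x. Setting (80/3)/x = 40/21 gives x = (80/3)/(40/21) = 14.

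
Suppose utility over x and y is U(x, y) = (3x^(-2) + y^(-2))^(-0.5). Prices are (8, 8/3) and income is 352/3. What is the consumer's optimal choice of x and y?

For CES with ρ = -2, MRS = (3/1)·(y/x)^3.
Tangency: set MRS = p_x/p_y = 8/(8/3) = 3.
So (y/x)^3 = 1; taking the cube root, y/x = 1, i.e. y = x.
Substitute into the budget 8·x + (8/3)·y = 352/3: (32/3)·x = 352/3, so x* = 11 and y* = 11.

x* = 11, y* = 11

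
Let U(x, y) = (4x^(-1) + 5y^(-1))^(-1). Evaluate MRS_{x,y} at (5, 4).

For CES with ρ = -1, MRS = (4/5)·(y/x)^2.
At (5, 4): MRS = 64/125.
The indifference curve has slope −64/125 at this bundle.

MRS = 64/125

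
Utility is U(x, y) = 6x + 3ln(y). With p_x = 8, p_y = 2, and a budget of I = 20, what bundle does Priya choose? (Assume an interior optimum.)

MU_x = 6, MU_y = 3/y.
MRS = 6 ÷ (3/y).
Tangency: set MRS = p_x/p_y = 8/2 = 4.
MRS depends only on y: 2·y = 4 ⇒ y* = 4/2 = 2.
From the budget, 8·x = 20 − 2·2 = 16, so x* = 2.

x* = 2, y* = 2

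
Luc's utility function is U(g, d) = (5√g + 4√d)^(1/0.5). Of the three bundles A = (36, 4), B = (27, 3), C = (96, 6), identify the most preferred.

Evaluate utility at each bundle:
U(A) = 1444.000.
U(B) = 1083.000.
U(C) = 3456.000.
Highest utility is C, so C ≻ A ≻ B.

Bundle C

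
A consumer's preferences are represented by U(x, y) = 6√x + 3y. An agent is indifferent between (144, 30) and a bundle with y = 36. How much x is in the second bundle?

x = 81

U(144, 30) = 162.
Set U(x, 36) = 162 and solve.
With y = 36: 6√x = 162 − 3·36 = 54, so √x = 9 and x = 81.
Check: U(81, 36) = 162.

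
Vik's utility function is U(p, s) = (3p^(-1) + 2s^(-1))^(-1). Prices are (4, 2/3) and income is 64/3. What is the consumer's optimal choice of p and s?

p* = 4, s* = 8

For CES with ρ = -1, MRS = (3/2)·(s/p)^2.
Tangency: set MRS = p_p/p_s = 4/(2/3) = 6.
So (s/p)^2 = 4; taking the square root, s/p = 2, i.e. s = 2·p.
Substitute into the budget 4·p + (2/3)·s = 64/3: (16/3)·p = 64/3, so p* = 4 and s* = 2·4 = 8.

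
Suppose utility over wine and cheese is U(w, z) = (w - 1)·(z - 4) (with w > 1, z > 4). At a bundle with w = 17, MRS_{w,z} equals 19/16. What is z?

MU_w = (z−4), MU_z = (w−1).
MRS = (z−4)/(w−1).
Substitute w = 17: MRS = (z − 4)/16. Setting this equal to 19/16 gives z − 4 = (19/16)·16 = 19, so z = 23.

z = 23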